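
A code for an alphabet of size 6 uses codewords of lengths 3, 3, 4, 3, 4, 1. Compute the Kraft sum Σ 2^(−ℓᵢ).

With common denominator 2^4 = 16: Σ 2^(−ℓᵢ) = 2/16 + 2/16 + 1/16 + 2/16 + 1/16 + 8/16 = 16/16 = 1.

1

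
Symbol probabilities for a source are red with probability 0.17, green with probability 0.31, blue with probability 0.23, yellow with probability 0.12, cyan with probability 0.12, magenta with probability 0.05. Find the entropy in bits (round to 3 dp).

H = −Σ pᵢ log₂ pᵢ.
−0.17·log₂(0.17) = 0.4346
−0.31·log₂(0.31) = 0.5238
−0.23·log₂(0.23) = 0.4877
−0.12·log₂(0.12) = 0.3671
−0.12·log₂(0.12) = 0.3671
−0.05·log₂(0.05) = 0.2161
Sum ≈ 2.3963 → 2.396 bits.

2.396 bits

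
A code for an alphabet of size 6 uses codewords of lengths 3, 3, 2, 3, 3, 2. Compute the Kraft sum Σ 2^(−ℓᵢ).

With common denominator 2^3 = 8: Σ 2^(−ℓᵢ) = 1/8 + 1/8 + 2/8 + 1/8 + 1/8 + 2/8 = 8/8 = 1.

1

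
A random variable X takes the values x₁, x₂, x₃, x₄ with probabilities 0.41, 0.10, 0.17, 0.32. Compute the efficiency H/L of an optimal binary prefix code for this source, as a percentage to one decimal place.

97.9%

Entropy H = −Σ p log₂ p ≈ 1.8202 bits.
Huffman merges: 1/10+17/100→27/100; 27/100+8/25→59/100; 41/100+59/100→1. L = 93/50 ≈ 1.8600.
Efficiency = H/L = 1.8202/1.8600 = 97.9%.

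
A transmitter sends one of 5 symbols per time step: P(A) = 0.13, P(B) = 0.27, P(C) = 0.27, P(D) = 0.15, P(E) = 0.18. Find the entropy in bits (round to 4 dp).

2.2585 bits

H = −Σ pᵢ log₂ pᵢ.
−0.13·log₂(0.13) = 0.3826
−0.27·log₂(0.27) = 0.5100
−0.27·log₂(0.27) = 0.5100
−0.15·log₂(0.15) = 0.4105
−0.18·log₂(0.18) = 0.4453
Sum ≈ 2.2585 → 2.2585 bits.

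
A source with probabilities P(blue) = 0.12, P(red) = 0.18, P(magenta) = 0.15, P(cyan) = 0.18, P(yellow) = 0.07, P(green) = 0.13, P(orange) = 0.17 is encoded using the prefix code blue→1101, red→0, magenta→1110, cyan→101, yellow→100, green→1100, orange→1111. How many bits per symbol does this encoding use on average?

3.21 bits/symbol

L̄ = Σ pᵢ·ℓᵢ = 0.12·4 + 0.18·1 + 0.15·4 + 0.18·3 + 0.07·3 + 0.13·4 + 0.17·4 = 3.21 bits/symbol.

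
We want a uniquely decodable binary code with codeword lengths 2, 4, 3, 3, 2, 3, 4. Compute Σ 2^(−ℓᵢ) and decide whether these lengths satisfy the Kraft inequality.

With common denominator 2^4 = 16: Σ 2^(−ℓᵢ) = 4/16 + 1/16 + 2/16 + 2/16 + 4/16 + 2/16 + 1/16 = 16/16 = 1.
Kraft's inequality requires Σ ≤ 1; here Σ = 1 ≤ 1, so such a prefix code exists.

1; yes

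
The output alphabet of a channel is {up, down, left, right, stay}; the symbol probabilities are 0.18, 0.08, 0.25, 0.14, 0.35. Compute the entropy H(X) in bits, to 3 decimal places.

H = −Σ pᵢ log₂ pᵢ.
−0.18·log₂(0.18) = 0.4453
−0.08·log₂(0.08) = 0.2915
−0.25·log₂(0.25) = 0.5000
−0.14·log₂(0.14) = 0.3971
−0.35·log₂(0.35) = 0.5301
Sum ≈ 2.1640 → 2.164 bits.

2.164 bits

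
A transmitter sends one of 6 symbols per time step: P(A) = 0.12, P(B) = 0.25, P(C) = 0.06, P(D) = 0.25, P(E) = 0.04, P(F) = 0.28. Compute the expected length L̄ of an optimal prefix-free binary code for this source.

Repeatedly combine the two least-probable nodes; the expected code length is the sum of the merged weights.
merge 1/25 + 3/50 → 1/10
merge 1/10 + 3/25 → 11/50
merge 11/50 + 1/4 → 47/100
merge 1/4 + 7/25 → 53/100
merge 47/100 + 53/100 → 1
L = 1/10 + 11/50 + 47/100 + 53/100 + 1 = 58/25 = 2.32 bits/symbol.

2.32 bits/symbol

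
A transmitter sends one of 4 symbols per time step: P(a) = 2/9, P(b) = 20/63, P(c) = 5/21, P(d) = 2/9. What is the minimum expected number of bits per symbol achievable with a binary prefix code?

Repeatedly combine the two least-probable nodes; the expected code length is the sum of the merged weights.
merge 2/9 + 2/9 → 4/9
merge 5/21 + 20/63 → 5/9
merge 4/9 + 5/9 → 1
L = 4/9 + 5/9 + 1 = 2 bits/symbol.

2 bits/symbol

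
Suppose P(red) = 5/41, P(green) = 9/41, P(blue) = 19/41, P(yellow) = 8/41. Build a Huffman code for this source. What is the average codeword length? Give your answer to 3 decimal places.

Repeatedly combine the two least-probable nodes; the expected code length is the sum of the merged weights.
merge 5/41 + 8/41 → 13/41
merge 9/41 + 13/41 → 22/41
merge 19/41 + 22/41 → 1
L = 13/41 + 22/41 + 1 = 76/41 ≈ 1.854 bits/symbol.

1.854 bits/symbol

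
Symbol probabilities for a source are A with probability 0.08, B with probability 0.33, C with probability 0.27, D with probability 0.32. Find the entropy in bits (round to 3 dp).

H = −Σ pᵢ log₂ pᵢ.
−0.08·log₂(0.08) = 0.2915
−0.33·log₂(0.33) = 0.5278
−0.27·log₂(0.27) = 0.5100
−0.32·log₂(0.32) = 0.5260
Sum ≈ 1.8554 → 1.855 bits.

1.855 bits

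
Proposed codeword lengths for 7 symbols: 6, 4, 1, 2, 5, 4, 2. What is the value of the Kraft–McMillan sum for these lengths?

With common denominator 2^6 = 64: Σ 2^(−ℓᵢ) = 1/64 + 4/64 + 32/64 + 16/64 + 2/64 + 4/64 + 16/64 = 75/64 = 1.171875.

1.171875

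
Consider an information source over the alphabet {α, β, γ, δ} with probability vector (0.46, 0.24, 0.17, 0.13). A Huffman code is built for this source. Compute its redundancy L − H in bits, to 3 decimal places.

0.013 bits

Entropy H = −Σ p log₂ p ≈ 1.8267 bits.
Huffman merges: 13/100+17/100→3/10; 6/25+3/10→27/50; 23/50+27/50→1. L = 46/25 ≈ 1.8400.
L − H = 1.8400 − 1.8267 = 0.013 bits.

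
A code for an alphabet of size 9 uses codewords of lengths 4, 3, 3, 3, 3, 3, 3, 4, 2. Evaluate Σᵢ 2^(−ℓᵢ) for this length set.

1.125

With common denominator 2^4 = 16: Σ 2^(−ℓᵢ) = 1/16 + 2/16 + 2/16 + 2/16 + 2/16 + 2/16 + 2/16 + 1/16 + 4/16 = 18/16 = 1.125.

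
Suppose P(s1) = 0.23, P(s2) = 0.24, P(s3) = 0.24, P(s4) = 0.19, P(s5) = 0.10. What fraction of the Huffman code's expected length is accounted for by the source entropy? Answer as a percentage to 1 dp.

98.8%

Entropy H = −Σ p log₂ p ≈ 2.2634 bits.
Huffman merges: 1/10+19/100→29/100; 23/100+6/25→47/100; 6/25+29/100→53/100; 47/100+53/100→1. L = 229/100 ≈ 2.2900.
Efficiency = H/L = 2.2634/2.2900 = 98.8%.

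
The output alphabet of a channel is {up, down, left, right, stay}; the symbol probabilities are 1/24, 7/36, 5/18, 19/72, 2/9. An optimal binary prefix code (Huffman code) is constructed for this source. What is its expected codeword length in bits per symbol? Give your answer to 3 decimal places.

Repeatedly combine the two least-probable nodes; the expected code length is the sum of the merged weights.
merge 1/24 + 7/36 → 17/72
merge 2/9 + 17/72 → 11/24
merge 19/72 + 5/18 → 13/24
merge 11/24 + 13/24 → 1
L = 17/72 + 11/24 + 13/24 + 1 = 161/72 ≈ 2.236 bits/symbol.

2.236 bits/symbol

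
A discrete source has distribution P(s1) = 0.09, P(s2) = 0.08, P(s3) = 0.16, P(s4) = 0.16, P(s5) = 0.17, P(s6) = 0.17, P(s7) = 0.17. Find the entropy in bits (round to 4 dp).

H = −Σ pᵢ log₂ pᵢ.
−0.09·log₂(0.09) = 0.3127
−0.08·log₂(0.08) = 0.2915
−0.16·log₂(0.16) = 0.4230
−0.16·log₂(0.16) = 0.4230
−0.17·log₂(0.17) = 0.4346
−0.17·log₂(0.17) = 0.4346
−0.17·log₂(0.17) = 0.4346
Sum ≈ 2.7540 → 2.7540 bits.

2.7540 bits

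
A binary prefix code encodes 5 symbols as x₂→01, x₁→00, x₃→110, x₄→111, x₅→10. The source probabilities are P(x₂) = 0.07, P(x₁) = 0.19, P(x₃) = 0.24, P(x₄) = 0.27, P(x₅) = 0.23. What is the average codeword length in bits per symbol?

L̄ = Σ pᵢ·ℓᵢ = 0.07·2 + 0.19·2 + 0.24·3 + 0.27·3 + 0.23·2 = 2.51 bits/symbol.

2.51 bits/symbol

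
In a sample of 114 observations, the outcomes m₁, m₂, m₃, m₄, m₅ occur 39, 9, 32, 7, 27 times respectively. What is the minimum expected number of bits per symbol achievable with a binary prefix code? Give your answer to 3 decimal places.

2.140 bits/symbol

Probabilities are the counts divided by 114.
Repeatedly combine the two least-probable nodes; the expected code length is the sum of the merged weights.
merge 7/114 + 3/38 → 8/57
merge 8/57 + 9/38 → 43/114
merge 16/57 + 13/38 → 71/114
merge 43/114 + 71/114 → 1
L = 8/57 + 43/114 + 71/114 + 1 = 122/57 ≈ 2.140 bits/symbol.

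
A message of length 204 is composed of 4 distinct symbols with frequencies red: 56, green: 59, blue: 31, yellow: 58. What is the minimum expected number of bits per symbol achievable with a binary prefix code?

Probabilities are the counts divided by 204.
Repeatedly combine the two least-probable nodes; the expected code length is the sum of the merged weights.
merge 31/204 + 14/51 → 29/68
merge 29/102 + 59/204 → 39/68
merge 29/68 + 39/68 → 1
L = 29/68 + 39/68 + 1 = 2 bits/symbol.

2 bits/symbol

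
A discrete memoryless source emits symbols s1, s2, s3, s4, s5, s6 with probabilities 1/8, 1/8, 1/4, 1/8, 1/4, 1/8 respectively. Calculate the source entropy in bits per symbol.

Each probability is a power of 1/2, so log₂(1/p) is an integer.
H = Σ p·log₂(1/p) = 1/8·3 + 1/8·3 + 1/4·2 + 1/8·3 + 1/4·2 + 1/8·3 = 2.5 bits.

2.5 bits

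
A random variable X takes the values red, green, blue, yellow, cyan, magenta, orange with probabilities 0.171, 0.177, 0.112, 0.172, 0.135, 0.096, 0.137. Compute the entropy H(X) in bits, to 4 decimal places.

2.7759 bits

H = −Σ pᵢ log₂ pᵢ.
−0.171·log₂(0.171) = 0.4357
−0.177·log₂(0.177) = 0.4422
−0.112·log₂(0.112) = 0.3537
−0.172·log₂(0.172) = 0.4368
−0.135·log₂(0.135) = 0.3900
−0.096·log₂(0.096) = 0.3246
−0.137·log₂(0.137) = 0.3929
Sum ≈ 2.7759 → 2.7759 bits.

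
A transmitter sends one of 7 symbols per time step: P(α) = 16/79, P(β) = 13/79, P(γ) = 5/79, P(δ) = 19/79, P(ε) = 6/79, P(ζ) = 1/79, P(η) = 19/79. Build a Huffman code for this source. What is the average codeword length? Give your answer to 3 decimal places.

Repeatedly combine the two least-probable nodes; the expected code length is the sum of the merged weights.
merge 1/79 + 5/79 → 6/79
merge 6/79 + 6/79 → 12/79
merge 12/79 + 13/79 → 25/79
merge 16/79 + 19/79 → 35/79
merge 19/79 + 25/79 → 44/79
merge 35/79 + 44/79 → 1
L = 6/79 + 12/79 + 25/79 + 35/79 + 44/79 + 1 = 201/79 ≈ 2.544 bits/symbol.

2.544 bits/symbol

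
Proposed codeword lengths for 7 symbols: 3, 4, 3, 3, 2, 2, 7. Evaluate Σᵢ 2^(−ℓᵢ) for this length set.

With common denominator 2^7 = 128: Σ 2^(−ℓᵢ) = 16/128 + 8/128 + 16/128 + 16/128 + 32/128 + 32/128 + 1/128 = 121/128 = 0.9453125.

0.9453125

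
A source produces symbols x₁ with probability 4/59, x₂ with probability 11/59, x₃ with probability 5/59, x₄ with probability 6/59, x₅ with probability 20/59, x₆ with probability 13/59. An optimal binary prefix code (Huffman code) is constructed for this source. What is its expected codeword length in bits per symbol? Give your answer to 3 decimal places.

Repeatedly combine the two least-probable nodes; the expected code length is the sum of the merged weights.
merge 4/59 + 5/59 → 9/59
merge 6/59 + 9/59 → 15/59
merge 11/59 + 13/59 → 24/59
merge 15/59 + 20/59 → 35/59
merge 24/59 + 35/59 → 1
L = 9/59 + 15/59 + 24/59 + 35/59 + 1 = 142/59 ≈ 2.407 bits/symbol.

2.407 bits/symbol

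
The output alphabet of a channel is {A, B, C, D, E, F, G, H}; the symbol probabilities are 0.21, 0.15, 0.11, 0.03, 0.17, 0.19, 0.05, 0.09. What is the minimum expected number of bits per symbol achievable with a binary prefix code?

2.85 bits/symbol

Repeatedly combine the two least-probable nodes; the expected code length is the sum of the merged weights.
merge 3/100 + 1/20 → 2/25
merge 2/25 + 9/100 → 17/100
merge 11/100 + 3/20 → 13/50
merge 17/100 + 17/100 → 17/50
merge 19/100 + 21/100 → 2/5
merge 13/50 + 17/50 → 3/5
merge 2/5 + 3/5 → 1
L = 2/25 + 17/100 + 13/50 + 17/50 + 2/5 + 3/5 + 1 = 57/20 = 2.85 bits/symbol.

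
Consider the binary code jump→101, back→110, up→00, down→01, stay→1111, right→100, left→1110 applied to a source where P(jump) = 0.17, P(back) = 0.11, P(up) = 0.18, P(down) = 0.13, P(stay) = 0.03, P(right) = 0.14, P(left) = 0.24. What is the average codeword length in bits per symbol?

2.96 bits/symbol

L̄ = Σ pᵢ·ℓᵢ = 0.17·3 + 0.11·3 + 0.18·2 + 0.13·2 + 0.03·4 + 0.14·3 + 0.24·4 = 2.96 bits/symbol.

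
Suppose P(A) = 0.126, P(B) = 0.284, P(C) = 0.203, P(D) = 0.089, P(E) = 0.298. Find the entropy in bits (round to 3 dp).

2.190 bits

H = −Σ pᵢ log₂ pᵢ.
−0.126·log₂(0.126) = 0.3766
−0.284·log₂(0.284) = 0.5158
−0.203·log₂(0.203) = 0.4670
−0.089·log₂(0.089) = 0.3106
−0.298·log₂(0.298) = 0.5205
Sum ≈ 2.1904 → 2.190 bits.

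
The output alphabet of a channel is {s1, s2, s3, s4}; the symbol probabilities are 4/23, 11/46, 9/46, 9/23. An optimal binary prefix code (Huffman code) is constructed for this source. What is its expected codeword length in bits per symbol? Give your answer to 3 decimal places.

Repeatedly combine the two least-probable nodes; the expected code length is the sum of the merged weights.
merge 4/23 + 9/46 → 17/46
merge 11/46 + 17/46 → 14/23
merge 9/23 + 14/23 → 1
L = 17/46 + 14/23 + 1 = 91/46 ≈ 1.978 bits/symbol.

1.978 bits/symbol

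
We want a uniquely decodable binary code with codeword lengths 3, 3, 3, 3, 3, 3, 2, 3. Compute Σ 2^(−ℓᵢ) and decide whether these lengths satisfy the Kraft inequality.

With common denominator 2^3 = 8: Σ 2^(−ℓᵢ) = 1/8 + 1/8 + 1/8 + 1/8 + 1/8 + 1/8 + 2/8 + 1/8 = 9/8 = 1.125.
Kraft's inequality requires Σ ≤ 1; here Σ = 1.125 > 1, so no such prefix code exists.

1.125; no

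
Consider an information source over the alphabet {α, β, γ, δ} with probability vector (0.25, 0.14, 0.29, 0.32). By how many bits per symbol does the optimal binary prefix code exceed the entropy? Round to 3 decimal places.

0.059 bits

Entropy H = −Σ p log₂ p ≈ 1.9410 bits.
Huffman merges: 7/50+1/4→39/100; 29/100+8/25→61/100; 39/100+61/100→1. L = 2 ≈ 2.0000.
L − H = 2.0000 − 1.9410 = 0.059 bits.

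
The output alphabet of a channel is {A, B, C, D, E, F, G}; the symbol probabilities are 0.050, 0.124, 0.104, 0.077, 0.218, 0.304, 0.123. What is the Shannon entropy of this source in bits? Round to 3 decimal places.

H = −Σ pᵢ log₂ pᵢ.
−0.050·log₂(0.050) = 0.2161
−0.124·log₂(0.124) = 0.3734
−0.104·log₂(0.104) = 0.3396
−0.077·log₂(0.077) = 0.2848
−0.218·log₂(0.218) = 0.4791
−0.304·log₂(0.304) = 0.5222
−0.123·log₂(0.123) = 0.3719
Sum ≈ 2.5871 → 2.587 bits.

2.587 bits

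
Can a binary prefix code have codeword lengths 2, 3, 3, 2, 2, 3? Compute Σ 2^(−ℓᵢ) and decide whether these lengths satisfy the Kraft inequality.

With common denominator 2^3 = 8: Σ 2^(−ℓᵢ) = 2/8 + 1/8 + 1/8 + 2/8 + 2/8 + 1/8 = 9/8 = 1.125.
Kraft's inequality requires Σ ≤ 1; here Σ = 1.125 > 1, so no such prefix code exists.

1.125; no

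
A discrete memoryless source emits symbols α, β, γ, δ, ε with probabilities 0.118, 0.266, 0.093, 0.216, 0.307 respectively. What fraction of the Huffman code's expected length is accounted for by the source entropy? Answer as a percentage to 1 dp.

99.1%

Entropy H = −Σ p log₂ p ≈ 2.1913 bits.
Huffman merges: 93/1000+59/500→211/1000; 211/1000+27/125→427/1000; 133/500+307/1000→573/1000; 427/1000+573/1000→1. L = 2211/1000 ≈ 2.2110.
Efficiency = H/L = 2.1913/2.2110 = 99.1%.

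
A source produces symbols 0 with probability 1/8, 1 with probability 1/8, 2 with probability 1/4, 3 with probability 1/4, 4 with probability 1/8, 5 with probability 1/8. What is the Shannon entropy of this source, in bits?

2.5 bits

Each probability is a power of 1/2, so log₂(1/p) is an integer.
H = Σ p·log₂(1/p) = 1/8·3 + 1/8·3 + 1/4·2 + 1/4·2 + 1/8·3 + 1/8·3 = 2.5 bits.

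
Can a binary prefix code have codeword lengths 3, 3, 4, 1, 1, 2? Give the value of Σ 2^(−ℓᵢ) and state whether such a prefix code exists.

With common denominator 2^4 = 16: Σ 2^(−ℓᵢ) = 2/16 + 2/16 + 1/16 + 8/16 + 8/16 + 4/16 = 25/16 = 1.5625.
Kraft's inequality requires Σ ≤ 1; here Σ = 1.5625 > 1, so no such prefix code exists.

1.5625; no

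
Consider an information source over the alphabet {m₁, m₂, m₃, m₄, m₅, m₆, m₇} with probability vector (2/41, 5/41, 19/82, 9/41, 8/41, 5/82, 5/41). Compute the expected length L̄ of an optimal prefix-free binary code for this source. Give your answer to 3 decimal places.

2.659 bits/symbol

Repeatedly combine the two least-probable nodes; the expected code length is the sum of the merged weights.
merge 2/41 + 5/82 → 9/82
merge 9/82 + 5/41 → 19/82
merge 5/41 + 8/41 → 13/41
merge 9/41 + 19/82 → 37/82
merge 19/82 + 13/41 → 45/82
merge 37/82 + 45/82 → 1
L = 9/82 + 19/82 + 13/41 + 37/82 + 45/82 + 1 = 109/41 ≈ 2.659 bits/symbol.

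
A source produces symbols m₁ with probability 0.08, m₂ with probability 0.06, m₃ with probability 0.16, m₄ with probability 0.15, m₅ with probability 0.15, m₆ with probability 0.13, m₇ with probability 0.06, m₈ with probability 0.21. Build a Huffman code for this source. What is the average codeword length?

2.91 bits/symbol

Repeatedly combine the two least-probable nodes; the expected code length is the sum of the merged weights.
merge 3/50 + 3/50 → 3/25
merge 2/25 + 3/25 → 1/5
merge 13/100 + 3/20 → 7/25
merge 3/20 + 4/25 → 31/100
merge 1/5 + 21/100 → 41/100
merge 7/25 + 31/100 → 59/100
merge 41/100 + 59/100 → 1
L = 3/25 + 1/5 + 7/25 + 31/100 + 41/100 + 59/100 + 1 = 291/100 = 2.91 bits/symbol.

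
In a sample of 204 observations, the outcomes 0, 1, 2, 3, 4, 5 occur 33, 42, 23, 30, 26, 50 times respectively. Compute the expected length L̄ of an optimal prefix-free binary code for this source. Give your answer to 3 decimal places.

2.549 bits/symbol

Probabilities are the counts divided by 204.
Repeatedly combine the two least-probable nodes; the expected code length is the sum of the merged weights.
merge 23/204 + 13/102 → 49/204
merge 5/34 + 11/68 → 21/68
merge 7/34 + 49/204 → 91/204
merge 25/102 + 21/68 → 113/204
merge 91/204 + 113/204 → 1
L = 49/204 + 21/68 + 91/204 + 113/204 + 1 = 130/51 ≈ 2.549 bits/symbol.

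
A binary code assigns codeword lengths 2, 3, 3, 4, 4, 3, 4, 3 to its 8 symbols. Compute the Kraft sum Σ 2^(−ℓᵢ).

0.9375

With common denominator 2^4 = 16: Σ 2^(−ℓᵢ) = 4/16 + 2/16 + 2/16 + 1/16 + 1/16 + 2/16 + 1/16 + 2/16 = 15/16 = 0.9375.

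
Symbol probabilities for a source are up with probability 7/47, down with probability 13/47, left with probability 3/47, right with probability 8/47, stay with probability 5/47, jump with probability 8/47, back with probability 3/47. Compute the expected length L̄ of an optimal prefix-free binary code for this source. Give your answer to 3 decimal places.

2.681 bits/symbol

Repeatedly combine the two least-probable nodes; the expected code length is the sum of the merged weights.
merge 3/47 + 3/47 → 6/47
merge 5/47 + 6/47 → 11/47
merge 7/47 + 8/47 → 15/47
merge 8/47 + 11/47 → 19/47
merge 13/47 + 15/47 → 28/47
merge 19/47 + 28/47 → 1
L = 6/47 + 11/47 + 15/47 + 19/47 + 28/47 + 1 = 126/47 ≈ 2.681 bits/symbol.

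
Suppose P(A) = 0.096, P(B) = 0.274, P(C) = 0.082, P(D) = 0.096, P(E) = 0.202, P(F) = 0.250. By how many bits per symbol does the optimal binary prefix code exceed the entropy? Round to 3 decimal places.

0.029 bits

Entropy H = −Σ p log₂ p ≈ 2.4229 bits.
Huffman merges: 41/500+12/125→89/500; 12/125+89/500→137/500; 101/500+1/4→113/250; 137/500+137/500→137/250; 113/250+137/250→1. L = 613/250 ≈ 2.4520.
L − H = 2.4520 − 2.4229 = 0.029 bits.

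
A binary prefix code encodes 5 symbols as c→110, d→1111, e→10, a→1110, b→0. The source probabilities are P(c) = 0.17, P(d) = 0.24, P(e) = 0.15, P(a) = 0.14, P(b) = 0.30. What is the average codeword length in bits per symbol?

2.63 bits/symbol

L̄ = Σ pᵢ·ℓᵢ = 0.17·3 + 0.24·4 + 0.15·2 + 0.14·4 + 0.30·1 = 2.63 bits/symbol.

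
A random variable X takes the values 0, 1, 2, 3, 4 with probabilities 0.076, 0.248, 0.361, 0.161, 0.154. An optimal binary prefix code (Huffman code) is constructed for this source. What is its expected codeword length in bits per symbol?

Repeatedly combine the two least-probable nodes; the expected code length is the sum of the merged weights.
merge 19/250 + 77/500 → 23/100
merge 161/1000 + 23/100 → 391/1000
merge 31/125 + 361/1000 → 609/1000
merge 391/1000 + 609/1000 → 1
L = 23/100 + 391/1000 + 609/1000 + 1 = 223/100 = 2.23 bits/symbol.

2.23 bits/symbol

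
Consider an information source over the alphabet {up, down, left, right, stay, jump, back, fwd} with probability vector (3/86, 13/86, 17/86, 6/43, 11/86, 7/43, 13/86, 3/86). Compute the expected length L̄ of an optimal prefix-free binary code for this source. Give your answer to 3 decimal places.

2.872 bits/symbol

Repeatedly combine the two least-probable nodes; the expected code length is the sum of the merged weights.
merge 3/86 + 3/86 → 3/43
merge 3/43 + 11/86 → 17/86
merge 6/43 + 13/86 → 25/86
merge 13/86 + 7/43 → 27/86
merge 17/86 + 17/86 → 17/43
merge 25/86 + 27/86 → 26/43
merge 17/43 + 26/43 → 1
L = 3/43 + 17/86 + 25/86 + 27/86 + 17/43 + 26/43 + 1 = 247/86 ≈ 2.872 bits/symbol.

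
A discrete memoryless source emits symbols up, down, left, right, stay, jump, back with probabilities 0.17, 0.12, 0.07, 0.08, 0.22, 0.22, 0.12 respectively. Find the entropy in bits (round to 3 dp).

H = −Σ pᵢ log₂ pᵢ.
−0.17·log₂(0.17) = 0.4346
−0.12·log₂(0.12) = 0.3671
−0.07·log₂(0.07) = 0.2686
−0.08·log₂(0.08) = 0.2915
−0.22·log₂(0.22) = 0.4806
−0.22·log₂(0.22) = 0.4806
−0.12·log₂(0.12) = 0.3671
Sum ≈ 2.6899 → 2.690 bits.

2.690 bits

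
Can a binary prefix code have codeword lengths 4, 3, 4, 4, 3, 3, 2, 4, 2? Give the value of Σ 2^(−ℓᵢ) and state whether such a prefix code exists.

1.125; no

With common denominator 2^4 = 16: Σ 2^(−ℓᵢ) = 1/16 + 2/16 + 1/16 + 1/16 + 2/16 + 2/16 + 4/16 + 1/16 + 4/16 = 18/16 = 1.125.
Kraft's inequality requires Σ ≤ 1; here Σ = 1.125 > 1, so no such prefix code exists.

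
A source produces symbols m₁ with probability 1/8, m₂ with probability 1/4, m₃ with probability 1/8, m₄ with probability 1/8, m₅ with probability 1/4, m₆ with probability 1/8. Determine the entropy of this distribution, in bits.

2.5 bits

Each probability is a power of 1/2, so log₂(1/p) is an integer.
H = Σ p·log₂(1/p) = 1/8·3 + 1/4·2 + 1/8·3 + 1/8·3 + 1/4·2 + 1/8·3 = 2.5 bits.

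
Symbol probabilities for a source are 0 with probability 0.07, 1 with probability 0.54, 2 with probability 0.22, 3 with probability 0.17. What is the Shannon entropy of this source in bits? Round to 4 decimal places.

H = −Σ pᵢ log₂ pᵢ.
−0.07·log₂(0.07) = 0.2686
−0.54·log₂(0.54) = 0.4800
−0.22·log₂(0.22) = 0.4806
−0.17·log₂(0.17) = 0.4346
Sum ≈ 1.6638 → 1.6638 bits.

1.6638 bits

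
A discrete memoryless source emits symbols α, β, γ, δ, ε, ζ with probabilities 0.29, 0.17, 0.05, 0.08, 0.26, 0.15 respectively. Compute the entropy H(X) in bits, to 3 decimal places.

H = −Σ pᵢ log₂ pᵢ.
−0.29·log₂(0.29) = 0.5179
−0.17·log₂(0.17) = 0.4346
−0.05·log₂(0.05) = 0.2161
−0.08·log₂(0.08) = 0.2915
−0.26·log₂(0.26) = 0.5053
−0.15·log₂(0.15) = 0.4105
Sum ≈ 2.3759 → 2.376 bits.

2.376 bits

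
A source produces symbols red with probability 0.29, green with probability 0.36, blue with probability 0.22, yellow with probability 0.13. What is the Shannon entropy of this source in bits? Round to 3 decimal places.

1.912 bits

H = −Σ pᵢ log₂ pᵢ.
−0.29·log₂(0.29) = 0.5179
−0.36·log₂(0.36) = 0.5306
−0.22·log₂(0.22) = 0.4806
−0.13·log₂(0.13) = 0.3826
Sum ≈ 1.9117 → 1.912 bits.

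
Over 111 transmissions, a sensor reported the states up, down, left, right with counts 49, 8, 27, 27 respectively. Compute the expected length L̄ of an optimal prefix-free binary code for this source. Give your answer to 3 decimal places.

1.874 bits/symbol

Probabilities are the counts divided by 111.
Repeatedly combine the two least-probable nodes; the expected code length is the sum of the merged weights.
merge 8/111 + 9/37 → 35/111
merge 9/37 + 35/111 → 62/111
merge 49/111 + 62/111 → 1
L = 35/111 + 62/111 + 1 = 208/111 ≈ 1.874 bits/symbol.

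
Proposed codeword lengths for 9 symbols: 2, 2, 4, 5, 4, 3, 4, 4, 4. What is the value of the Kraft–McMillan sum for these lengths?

With common denominator 2^5 = 32: Σ 2^(−ℓᵢ) = 8/32 + 8/32 + 2/32 + 1/32 + 2/32 + 4/32 + 2/32 + 2/32 + 2/32 = 31/32 = 0.96875.

0.96875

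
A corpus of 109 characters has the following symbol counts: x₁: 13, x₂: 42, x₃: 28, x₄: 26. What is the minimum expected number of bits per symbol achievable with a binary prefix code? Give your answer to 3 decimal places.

Probabilities are the counts divided by 109.
Repeatedly combine the two least-probable nodes; the expected code length is the sum of the merged weights.
merge 13/109 + 26/109 → 39/109
merge 28/109 + 39/109 → 67/109
merge 42/109 + 67/109 → 1
L = 39/109 + 67/109 + 1 = 215/109 ≈ 1.972 bits/symbol.

1.972 bits/symbol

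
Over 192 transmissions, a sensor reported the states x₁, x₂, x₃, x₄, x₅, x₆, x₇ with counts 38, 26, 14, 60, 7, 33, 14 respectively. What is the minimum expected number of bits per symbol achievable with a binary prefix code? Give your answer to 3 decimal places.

Probabilities are the counts divided by 192.
Repeatedly combine the two least-probable nodes; the expected code length is the sum of the merged weights.
merge 7/192 + 7/96 → 7/64
merge 7/96 + 7/64 → 35/192
merge 13/96 + 11/64 → 59/192
merge 35/192 + 19/96 → 73/192
merge 59/192 + 5/16 → 119/192
merge 73/192 + 119/192 → 1
L = 7/64 + 35/192 + 59/192 + 73/192 + 119/192 + 1 = 499/192 ≈ 2.599 bits/symbol.

2.599 bits/symbol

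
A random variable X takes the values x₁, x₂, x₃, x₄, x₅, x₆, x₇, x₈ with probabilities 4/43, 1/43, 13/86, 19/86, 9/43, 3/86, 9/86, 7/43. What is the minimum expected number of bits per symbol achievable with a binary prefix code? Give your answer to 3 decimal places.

Repeatedly combine the two least-probable nodes; the expected code length is the sum of the merged weights.
merge 1/43 + 3/86 → 5/86
merge 5/86 + 4/43 → 13/86
merge 9/86 + 13/86 → 11/43
merge 13/86 + 7/43 → 27/86
merge 9/43 + 19/86 → 37/86
merge 11/43 + 27/86 → 49/86
merge 37/86 + 49/86 → 1
L = 5/86 + 13/86 + 11/43 + 27/86 + 37/86 + 49/86 + 1 = 239/86 ≈ 2.779 bits/symbol.

2.779 bits/symbol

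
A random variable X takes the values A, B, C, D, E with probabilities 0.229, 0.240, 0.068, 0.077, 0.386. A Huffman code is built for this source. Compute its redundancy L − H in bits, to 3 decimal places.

0.073 bits

Entropy H = −Σ p log₂ p ≈ 2.0598 bits.
Huffman merges: 17/250+77/1000→29/200; 29/200+229/1000→187/500; 6/25+187/500→307/500; 193/500+307/500→1. L = 2133/1000 ≈ 2.1330.
L − H = 2.1330 − 2.0598 = 0.073 bits.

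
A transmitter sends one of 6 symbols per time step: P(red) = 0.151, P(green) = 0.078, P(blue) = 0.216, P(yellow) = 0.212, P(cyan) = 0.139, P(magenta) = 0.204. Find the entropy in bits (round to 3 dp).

H = −Σ pᵢ log₂ pᵢ.
−0.151·log₂(0.151) = 0.4118
−0.078·log₂(0.078) = 0.2871
−0.216·log₂(0.216) = 0.4776
−0.212·log₂(0.212) = 0.4744
−0.139·log₂(0.139) = 0.3957
−0.204·log₂(0.204) = 0.4678
Sum ≈ 2.5144 → 2.514 bits.

2.514 bits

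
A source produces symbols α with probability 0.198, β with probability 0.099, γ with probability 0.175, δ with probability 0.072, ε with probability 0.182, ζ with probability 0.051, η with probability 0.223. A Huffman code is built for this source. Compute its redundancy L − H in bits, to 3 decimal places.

Entropy H = −Σ p log₂ p ≈ 2.6554 bits.
Huffman merges: 51/1000+9/125→123/1000; 99/1000+123/1000→111/500; 7/40+91/500→357/1000; 99/500+111/500→21/50; 223/1000+357/1000→29/50; 21/50+29/50→1. L = 1351/500 ≈ 2.7020.
L − H = 2.7020 − 2.6554 = 0.047 bits.

0.047 bits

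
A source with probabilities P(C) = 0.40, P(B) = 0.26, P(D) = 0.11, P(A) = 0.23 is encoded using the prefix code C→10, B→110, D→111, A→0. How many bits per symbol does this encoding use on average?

2.14 bits/symbol

L̄ = Σ pᵢ·ℓᵢ = 0.40·2 + 0.26·3 + 0.11·3 + 0.23·1 = 2.14 bits/symbol.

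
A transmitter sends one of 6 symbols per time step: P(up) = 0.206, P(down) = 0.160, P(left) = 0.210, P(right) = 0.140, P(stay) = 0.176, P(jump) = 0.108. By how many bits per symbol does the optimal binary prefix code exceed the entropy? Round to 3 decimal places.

Entropy H = −Σ p log₂ p ≈ 2.5504 bits.
Huffman merges: 27/250+7/50→31/125; 4/25+22/125→42/125; 103/500+21/100→52/125; 31/125+42/125→73/125; 52/125+73/125→1. L = 323/125 ≈ 2.5840.
L − H = 2.5840 − 2.5504 = 0.034 bits.

0.034 bits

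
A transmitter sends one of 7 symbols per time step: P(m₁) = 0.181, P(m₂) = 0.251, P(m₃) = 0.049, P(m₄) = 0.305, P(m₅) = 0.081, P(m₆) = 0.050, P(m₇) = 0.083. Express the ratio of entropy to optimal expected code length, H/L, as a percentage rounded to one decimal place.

Entropy H = −Σ p log₂ p ≈ 2.4904 bits.
Huffman merges: 49/1000+1/20→99/1000; 81/1000+83/1000→41/250; 99/1000+41/250→263/1000; 181/1000+251/1000→54/125; 263/1000+61/200→71/125; 54/125+71/125→1. L = 1263/500 ≈ 2.5260.
Efficiency = H/L = 2.4904/2.5260 = 98.6%.

98.6%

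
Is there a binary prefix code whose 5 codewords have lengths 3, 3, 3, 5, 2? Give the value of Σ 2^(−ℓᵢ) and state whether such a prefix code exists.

0.65625; yes

With common denominator 2^5 = 32: Σ 2^(−ℓᵢ) = 4/32 + 4/32 + 4/32 + 1/32 + 8/32 = 21/32 = 0.65625.
Kraft's inequality requires Σ ≤ 1; here Σ = 0.65625 ≤ 1, so such a prefix code exists.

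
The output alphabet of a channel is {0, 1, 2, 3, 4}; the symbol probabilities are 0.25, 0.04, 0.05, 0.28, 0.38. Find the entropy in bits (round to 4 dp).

H = −Σ pᵢ log₂ pᵢ.
−0.25·log₂(0.25) = 0.5000
−0.04·log₂(0.04) = 0.1858
−0.05·log₂(0.05) = 0.2161
−0.28·log₂(0.28) = 0.5142
−0.38·log₂(0.38) = 0.5305
Sum ≈ 1.9465 → 1.9465 bits.

1.9465 bits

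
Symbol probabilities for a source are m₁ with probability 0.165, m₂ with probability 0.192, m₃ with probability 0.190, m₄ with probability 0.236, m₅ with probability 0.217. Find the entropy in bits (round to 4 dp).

2.3112 bits

H = −Σ pᵢ log₂ pᵢ.
−0.165·log₂(0.165) = 0.4289
−0.192·log₂(0.192) = 0.4571
−0.190·log₂(0.190) = 0.4552
−0.236·log₂(0.236) = 0.4916
−0.217·log₂(0.217) = 0.4783
Sum ≈ 2.3112 → 2.3112 bits.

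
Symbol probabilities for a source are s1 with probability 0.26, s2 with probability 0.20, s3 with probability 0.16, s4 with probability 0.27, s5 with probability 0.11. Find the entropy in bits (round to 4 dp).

H = −Σ pᵢ log₂ pᵢ.
−0.26·log₂(0.26) = 0.5053
−0.20·log₂(0.20) = 0.4644
−0.16·log₂(0.16) = 0.4230
−0.27·log₂(0.27) = 0.5100
−0.11·log₂(0.11) = 0.3503
Sum ≈ 2.2530 → 2.2530 bits.

2.2530 bits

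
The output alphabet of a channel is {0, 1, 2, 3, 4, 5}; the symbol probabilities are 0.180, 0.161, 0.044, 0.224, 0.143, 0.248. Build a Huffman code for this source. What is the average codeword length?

2.528 bits/symbol

Repeatedly combine the two least-probable nodes; the expected code length is the sum of the merged weights.
merge 11/250 + 143/1000 → 187/1000
merge 161/1000 + 9/50 → 341/1000
merge 187/1000 + 28/125 → 411/1000
merge 31/125 + 341/1000 → 589/1000
merge 411/1000 + 589/1000 → 1
L = 187/1000 + 341/1000 + 411/1000 + 589/1000 + 1 = 316/125 = 2.528 bits/symbol.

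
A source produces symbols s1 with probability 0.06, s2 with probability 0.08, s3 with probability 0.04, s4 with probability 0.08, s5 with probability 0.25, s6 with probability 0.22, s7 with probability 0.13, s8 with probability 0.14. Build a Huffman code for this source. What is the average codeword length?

Repeatedly combine the two least-probable nodes; the expected code length is the sum of the merged weights.
merge 1/25 + 3/50 → 1/10
merge 2/25 + 2/25 → 4/25
merge 1/10 + 13/100 → 23/100
merge 7/50 + 4/25 → 3/10
merge 11/50 + 23/100 → 9/20
merge 1/4 + 3/10 → 11/20
merge 9/20 + 11/20 → 1
L = 1/10 + 4/25 + 23/100 + 3/10 + 9/20 + 11/20 + 1 = 279/100 = 2.79 bits/symbol.

2.79 bits/symbol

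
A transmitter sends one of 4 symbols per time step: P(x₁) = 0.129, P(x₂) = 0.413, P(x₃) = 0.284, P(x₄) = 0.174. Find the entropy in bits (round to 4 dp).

H = −Σ pᵢ log₂ pᵢ.
−0.129·log₂(0.129) = 0.3811
−0.413·log₂(0.413) = 0.5269
−0.284·log₂(0.284) = 0.5158
−0.174·log₂(0.174) = 0.4390
Sum ≈ 1.8628 → 1.8628 bits.

1.8628 bits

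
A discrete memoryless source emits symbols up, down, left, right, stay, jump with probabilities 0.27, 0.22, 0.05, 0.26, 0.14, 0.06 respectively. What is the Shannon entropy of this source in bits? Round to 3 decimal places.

H = −Σ pᵢ log₂ pᵢ.
−0.27·log₂(0.27) = 0.5100
−0.22·log₂(0.22) = 0.4806
−0.05·log₂(0.05) = 0.2161
−0.26·log₂(0.26) = 0.5053
−0.14·log₂(0.14) = 0.3971
−0.06·log₂(0.06) = 0.2435
Sum ≈ 2.3526 → 2.353 bits.

2.353 bits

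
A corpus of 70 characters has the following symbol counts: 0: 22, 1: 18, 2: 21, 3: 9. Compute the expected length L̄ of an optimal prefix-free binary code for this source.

Probabilities are the counts divided by 70.
Repeatedly combine the two least-probable nodes; the expected code length is the sum of the merged weights.
merge 9/70 + 9/35 → 27/70
merge 3/10 + 11/35 → 43/70
merge 27/70 + 43/70 → 1
L = 27/70 + 43/70 + 1 = 2 bits/symbol.

2 bits/symbol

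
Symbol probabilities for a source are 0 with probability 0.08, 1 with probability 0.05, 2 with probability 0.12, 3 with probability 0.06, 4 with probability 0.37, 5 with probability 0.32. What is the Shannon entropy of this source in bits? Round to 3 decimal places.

H = −Σ pᵢ log₂ pᵢ.
−0.08·log₂(0.08) = 0.2915
−0.05·log₂(0.05) = 0.2161
−0.12·log₂(0.12) = 0.3671
−0.06·log₂(0.06) = 0.2435
−0.37·log₂(0.37) = 0.5307
−0.32·log₂(0.32) = 0.5260
Sum ≈ 2.1750 → 2.175 bits.

2.175 bits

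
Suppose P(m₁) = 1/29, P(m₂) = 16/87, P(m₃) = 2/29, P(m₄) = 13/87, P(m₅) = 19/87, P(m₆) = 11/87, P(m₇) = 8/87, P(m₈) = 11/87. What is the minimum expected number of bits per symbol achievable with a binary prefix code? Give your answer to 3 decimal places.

2.885 bits/symbol

Repeatedly combine the two least-probable nodes; the expected code length is the sum of the merged weights.
merge 1/29 + 2/29 → 3/29
merge 8/87 + 3/29 → 17/87
merge 11/87 + 11/87 → 22/87
merge 13/87 + 16/87 → 1/3
merge 17/87 + 19/87 → 12/29
merge 22/87 + 1/3 → 17/29
merge 12/29 + 17/29 → 1
L = 3/29 + 17/87 + 22/87 + 1/3 + 12/29 + 17/29 + 1 = 251/87 ≈ 2.885 bits/symbol.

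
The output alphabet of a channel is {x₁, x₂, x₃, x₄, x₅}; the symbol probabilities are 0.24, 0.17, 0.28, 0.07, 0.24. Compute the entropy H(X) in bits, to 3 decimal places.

2.206 bits

H = −Σ pᵢ log₂ pᵢ.
−0.24·log₂(0.24) = 0.4941
−0.17·log₂(0.17) = 0.4346
−0.28·log₂(0.28) = 0.5142
−0.07·log₂(0.07) = 0.2686
−0.24·log₂(0.24) = 0.4941
Sum ≈ 2.2056 → 2.206 bits.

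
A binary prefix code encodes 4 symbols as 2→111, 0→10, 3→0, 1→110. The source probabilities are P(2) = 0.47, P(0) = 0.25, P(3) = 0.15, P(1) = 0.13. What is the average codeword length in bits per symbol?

2.45 bits/symbol

L̄ = Σ pᵢ·ℓᵢ = 0.47·3 + 0.25·2 + 0.15·1 + 0.13·3 = 2.45 bits/symbol.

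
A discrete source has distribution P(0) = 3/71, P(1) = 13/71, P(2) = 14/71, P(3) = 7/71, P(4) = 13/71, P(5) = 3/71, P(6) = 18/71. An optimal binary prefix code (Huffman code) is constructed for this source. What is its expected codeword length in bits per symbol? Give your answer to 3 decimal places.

Repeatedly combine the two least-probable nodes; the expected code length is the sum of the merged weights.
merge 3/71 + 3/71 → 6/71
merge 6/71 + 7/71 → 13/71
merge 13/71 + 13/71 → 26/71
merge 13/71 + 14/71 → 27/71
merge 18/71 + 26/71 → 44/71
merge 27/71 + 44/71 → 1
L = 6/71 + 13/71 + 26/71 + 27/71 + 44/71 + 1 = 187/71 ≈ 2.634 bits/symbol.

2.634 bits/symbol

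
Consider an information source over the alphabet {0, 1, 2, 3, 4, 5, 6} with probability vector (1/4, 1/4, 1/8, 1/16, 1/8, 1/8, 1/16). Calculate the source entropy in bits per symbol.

2.625 bits

Each probability is a power of 1/2, so log₂(1/p) is an integer.
H = Σ p·log₂(1/p) = 1/4·2 + 1/4·2 + 1/8·3 + 1/16·4 + 1/8·3 + 1/8·3 + 1/16·4 = 2.625 bits.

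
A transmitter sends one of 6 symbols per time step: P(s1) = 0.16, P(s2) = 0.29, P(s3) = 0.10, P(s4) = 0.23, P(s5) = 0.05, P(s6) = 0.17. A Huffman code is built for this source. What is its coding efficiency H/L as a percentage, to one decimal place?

Entropy H = −Σ p log₂ p ≈ 2.4115 bits.
Huffman merges: 1/20+1/10→3/20; 3/20+4/25→31/100; 17/100+23/100→2/5; 29/100+31/100→3/5; 2/5+3/5→1. L = 123/50 ≈ 2.4600.
Efficiency = H/L = 2.4115/2.4600 = 98.0%.

98.0%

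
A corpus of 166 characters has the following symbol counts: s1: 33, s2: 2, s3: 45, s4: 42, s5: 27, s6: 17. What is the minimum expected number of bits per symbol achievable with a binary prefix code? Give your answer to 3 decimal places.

2.392 bits/symbol

Probabilities are the counts divided by 166.
Repeatedly combine the two least-probable nodes; the expected code length is the sum of the merged weights.
merge 1/83 + 17/166 → 19/166
merge 19/166 + 27/166 → 23/83
merge 33/166 + 21/83 → 75/166
merge 45/166 + 23/83 → 91/166
merge 75/166 + 91/166 → 1
L = 19/166 + 23/83 + 75/166 + 91/166 + 1 = 397/166 ≈ 2.392 bits/symbol.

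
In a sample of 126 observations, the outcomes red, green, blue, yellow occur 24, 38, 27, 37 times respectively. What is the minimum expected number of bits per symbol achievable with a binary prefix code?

2 bits/symbol

Probabilities are the counts divided by 126.
Repeatedly combine the two least-probable nodes; the expected code length is the sum of the merged weights.
merge 4/21 + 3/14 → 17/42
merge 37/126 + 19/63 → 25/42
merge 17/42 + 25/42 → 1
L = 17/42 + 25/42 + 1 = 2 bits/symbol.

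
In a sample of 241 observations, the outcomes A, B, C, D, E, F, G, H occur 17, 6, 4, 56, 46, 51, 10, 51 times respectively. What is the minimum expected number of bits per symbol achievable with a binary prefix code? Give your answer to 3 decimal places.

2.622 bits/symbol

Probabilities are the counts divided by 241.
Repeatedly combine the two least-probable nodes; the expected code length is the sum of the merged weights.
merge 4/241 + 6/241 → 10/241
merge 10/241 + 10/241 → 20/241
merge 17/241 + 20/241 → 37/241
merge 37/241 + 46/241 → 83/241
merge 51/241 + 51/241 → 102/241
merge 56/241 + 83/241 → 139/241
merge 102/241 + 139/241 → 1
L = 10/241 + 20/241 + 37/241 + 83/241 + 102/241 + 139/241 + 1 = 632/241 ≈ 2.622 bits/symbol.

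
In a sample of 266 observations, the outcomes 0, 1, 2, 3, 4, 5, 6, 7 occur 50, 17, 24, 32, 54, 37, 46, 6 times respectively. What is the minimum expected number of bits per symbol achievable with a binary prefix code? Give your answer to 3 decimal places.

2.872 bits/symbol

Probabilities are the counts divided by 266.
Repeatedly combine the two least-probable nodes; the expected code length is the sum of the merged weights.
merge 3/133 + 17/266 → 23/266
merge 23/266 + 12/133 → 47/266
merge 16/133 + 37/266 → 69/266
merge 23/133 + 47/266 → 93/266
merge 25/133 + 27/133 → 52/133
merge 69/266 + 93/266 → 81/133
merge 52/133 + 81/133 → 1
L = 23/266 + 47/266 + 69/266 + 93/266 + 52/133 + 81/133 + 1 = 382/133 ≈ 2.872 bits/symbol.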